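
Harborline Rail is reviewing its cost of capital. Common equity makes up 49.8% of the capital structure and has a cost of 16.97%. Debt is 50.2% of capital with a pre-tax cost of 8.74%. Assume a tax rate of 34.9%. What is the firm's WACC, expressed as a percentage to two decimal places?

11.31%

After-tax cost of debt = 8.74% × (1 − 34.9%) = 5.6897%.
WACC = 0.498 × 16.9700% + 0.502 × 5.6897% = 11.3073%.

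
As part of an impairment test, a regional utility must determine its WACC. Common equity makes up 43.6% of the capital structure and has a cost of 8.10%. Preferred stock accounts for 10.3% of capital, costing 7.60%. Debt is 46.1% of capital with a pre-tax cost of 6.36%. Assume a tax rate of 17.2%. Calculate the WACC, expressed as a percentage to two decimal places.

After-tax cost of debt = 6.36% × (1 − 17.2%) = 5.2661%.
WACC = 0.436 × 8.1000% + 0.103 × 7.6000% + 0.461 × 5.2661% = 6.7421%.

6.74%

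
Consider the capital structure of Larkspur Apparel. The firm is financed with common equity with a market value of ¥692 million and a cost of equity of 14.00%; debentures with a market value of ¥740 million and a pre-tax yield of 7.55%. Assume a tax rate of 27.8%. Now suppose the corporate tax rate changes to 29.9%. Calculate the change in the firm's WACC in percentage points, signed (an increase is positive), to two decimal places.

Current WACC:
Total capital V = 692 + 740 = 1432.
Equity: weight = 692/1432 = 0.4832; cost = 14%.
Debentures: weight = 740/1432 = 0.5168; after-tax cost = 7.55% × (1 − 27.8%) = 5.4511%.
WACC = 0.4832 × 14.0000% + 0.5168 × 5.4511% = 9.5823%.
After the change:
Total capital V = 692 + 740 = 1432.
Equity: weight = 692/1432 = 0.4832; cost = 14%.
Debentures: weight = 740/1432 = 0.5168; after-tax cost = 7.55% × (1 − 29.9%) = 5.2926%.
WACC = 0.4832 × 14.0000% + 0.5168 × 5.2926% = 9.5003%.
Change in WACC = 9.5003% − 9.5823% = -0.0819 pp.

-0.08 pp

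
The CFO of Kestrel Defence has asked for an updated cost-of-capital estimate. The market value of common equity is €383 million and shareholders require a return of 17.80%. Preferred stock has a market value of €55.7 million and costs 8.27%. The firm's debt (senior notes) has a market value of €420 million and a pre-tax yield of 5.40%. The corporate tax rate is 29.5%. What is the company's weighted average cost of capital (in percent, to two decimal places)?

10.34%

Total capital V = 383 + 55.7 + 420 = 858.7.
Equity: weight = 383/858.7 = 0.4460; cost = 17.8%.
Preferred: weight = 55.7/858.7 = 0.0649; cost = 8.27%.
Senior notes: weight = 420/858.7 = 0.4891; after-tax cost = 5.4% × (1 − 29.5%) = 3.8070%.
WACC = 0.4460 × 17.8000% + 0.0649 × 8.2700% + 0.4891 × 3.8070% = 10.3377%.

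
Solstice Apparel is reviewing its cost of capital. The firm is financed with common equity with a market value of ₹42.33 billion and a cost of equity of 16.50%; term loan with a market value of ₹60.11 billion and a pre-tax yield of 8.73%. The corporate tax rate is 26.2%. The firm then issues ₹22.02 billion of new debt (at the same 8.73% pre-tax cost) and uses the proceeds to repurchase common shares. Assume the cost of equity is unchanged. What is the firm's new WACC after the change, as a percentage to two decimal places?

8.44%

After the change:
Total capital V = 20.31 + 82.13 = 102.44.
Equity: weight = 20.31/102.44 = 0.1983; cost = 16.5%.
Term loan: weight = 82.13/102.44 = 0.8017; after-tax cost = 8.73% × (1 − 26.2%) = 6.4427%.
WACC = 0.1983 × 16.5000% + 0.8017 × 6.4427% = 8.4367%.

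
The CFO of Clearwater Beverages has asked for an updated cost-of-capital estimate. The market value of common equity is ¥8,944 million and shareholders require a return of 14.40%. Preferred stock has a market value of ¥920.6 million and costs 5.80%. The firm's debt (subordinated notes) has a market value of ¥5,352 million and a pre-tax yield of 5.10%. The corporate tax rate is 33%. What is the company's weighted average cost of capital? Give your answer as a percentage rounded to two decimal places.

Total capital V = 8944 + 920.6 + 5352 = 15216.6.
Equity: weight = 8944/15216.6 = 0.5878; cost = 14.4%.
Preferred: weight = 920.6/15216.6 = 0.0605; cost = 5.8%.
Subordinated notes: weight = 5352/15216.6 = 0.3517; after-tax cost = 5.1% × (1 − 33%) = 3.4170%.
WACC = 0.5878 × 14.4000% + 0.0605 × 5.8000% + 0.3517 × 3.4170% = 10.0167%.

10.02%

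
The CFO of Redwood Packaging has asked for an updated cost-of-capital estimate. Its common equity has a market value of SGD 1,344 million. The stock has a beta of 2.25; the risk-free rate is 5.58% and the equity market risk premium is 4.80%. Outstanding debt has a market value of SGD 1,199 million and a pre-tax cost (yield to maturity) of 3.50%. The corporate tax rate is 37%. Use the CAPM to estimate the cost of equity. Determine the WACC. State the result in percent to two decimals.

Cost of equity via CAPM: Re = 5.58% + 2.25 × 4.8% = 16.3800%.
Total capital V = 1344 + 1199 = 2543.
Equity: weight = 1344/2543 = 0.5285; cost = 16.38%.
Debt: weight = 1199/2543 = 0.4715; after-tax cost = 3.5% × (1 − 37%) = 2.2050%.
WACC = 0.5285 × 16.3800% + 0.4715 × 2.2050% = 9.6966%.

9.70%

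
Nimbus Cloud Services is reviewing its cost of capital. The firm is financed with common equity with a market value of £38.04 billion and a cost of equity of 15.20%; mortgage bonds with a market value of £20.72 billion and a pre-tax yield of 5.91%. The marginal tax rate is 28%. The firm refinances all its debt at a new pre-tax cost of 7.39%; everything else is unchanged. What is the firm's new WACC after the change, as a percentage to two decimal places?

After the change:
Total capital V = 38.04 + 20.72 = 58.76.
Equity: weight = 38.04/58.76 = 0.6474; cost = 15.2%.
Mortgage bonds: weight = 20.72/58.76 = 0.3526; after-tax cost = 7.39% × (1 − 28%) = 5.3208%.
WACC = 0.6474 × 15.2000% + 0.3526 × 5.3208% = 11.7164%.

11.72%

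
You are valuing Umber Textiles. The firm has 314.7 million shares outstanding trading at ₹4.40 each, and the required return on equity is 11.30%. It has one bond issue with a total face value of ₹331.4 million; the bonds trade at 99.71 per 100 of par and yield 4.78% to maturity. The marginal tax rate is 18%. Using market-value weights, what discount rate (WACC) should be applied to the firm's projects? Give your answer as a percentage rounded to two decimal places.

Market value of equity E = 4.4 × 314.7m = 1384.68m. Market value of debt D = 331.4m × 99.71/100 = 330.43894m.
Total capital V = 1384.68 + 330.43894 = 1715.11894.
Equity: weight = 1384.68/1715.11894 = 0.8073; cost = 11.3%.
Bonds outstanding: weight = 330.43894/1715.11894 = 0.1927; after-tax cost = 4.78% × (1 − 18%) = 3.9196%.
WACC = 0.8073 × 11.3000% + 0.1927 × 3.9196% = 9.8781%.

9.88%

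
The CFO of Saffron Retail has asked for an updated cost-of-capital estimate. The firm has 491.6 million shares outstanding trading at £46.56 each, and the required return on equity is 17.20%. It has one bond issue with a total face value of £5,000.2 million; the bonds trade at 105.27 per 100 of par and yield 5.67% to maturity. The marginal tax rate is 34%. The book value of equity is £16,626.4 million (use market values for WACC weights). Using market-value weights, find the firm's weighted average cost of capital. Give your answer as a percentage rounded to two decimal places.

Market value of equity E = 46.56 × 491.6m = 22888.896m. Market value of debt D = 5000.2m × 105.27/100 = 5263.71054m.
Total capital V = 22888.896 + 5263.71054 = 28152.60654.
Equity: weight = 22888.896/28152.60654 = 0.8130; cost = 17.2%.
Bonds outstanding: weight = 5263.71054/28152.60654 = 0.1870; after-tax cost = 5.67% × (1 − 34%) = 3.7422%.
WACC = 0.8130 × 17.2000% + 0.1870 × 3.7422% = 14.6838%.

14.68%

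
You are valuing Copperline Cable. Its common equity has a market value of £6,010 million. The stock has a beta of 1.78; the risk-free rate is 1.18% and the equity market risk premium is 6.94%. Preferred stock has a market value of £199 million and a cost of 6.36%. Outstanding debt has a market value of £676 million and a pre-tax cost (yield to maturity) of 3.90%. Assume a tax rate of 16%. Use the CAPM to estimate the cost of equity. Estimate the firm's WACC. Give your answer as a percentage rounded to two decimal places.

Cost of equity via CAPM: Re = 1.18% + 1.78 × 6.94% = 13.5332%.
Total capital V = 6010 + 199 + 676 = 6885.
Equity: weight = 6010/6885 = 0.8729; cost = 13.5332%.
Preferred: weight = 199/6885 = 0.0289; cost = 6.36%.
Debt: weight = 676/6885 = 0.0982; after-tax cost = 3.9% × (1 − 16%) = 3.2760%.
WACC = 0.8729 × 13.5332% + 0.0289 × 6.3600% + 0.0982 × 3.2760% = 12.3188%.

12.32%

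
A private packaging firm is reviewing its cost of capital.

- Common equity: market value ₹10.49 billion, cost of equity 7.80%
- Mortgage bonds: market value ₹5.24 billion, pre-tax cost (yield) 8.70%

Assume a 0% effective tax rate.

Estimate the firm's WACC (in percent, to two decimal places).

8.10%

Total capital V = 10.49 + 5.24 = 15.73.
Equity: weight = 10.49/15.73 = 0.6669; cost = 7.8%.
Mortgage bonds: weight = 5.24/15.73 = 0.3331; after-tax cost = 8.7% × (1 − 0%) = 8.7000%.
WACC = 0.6669 × 7.8000% + 0.3331 × 8.7000% = 8.0998%.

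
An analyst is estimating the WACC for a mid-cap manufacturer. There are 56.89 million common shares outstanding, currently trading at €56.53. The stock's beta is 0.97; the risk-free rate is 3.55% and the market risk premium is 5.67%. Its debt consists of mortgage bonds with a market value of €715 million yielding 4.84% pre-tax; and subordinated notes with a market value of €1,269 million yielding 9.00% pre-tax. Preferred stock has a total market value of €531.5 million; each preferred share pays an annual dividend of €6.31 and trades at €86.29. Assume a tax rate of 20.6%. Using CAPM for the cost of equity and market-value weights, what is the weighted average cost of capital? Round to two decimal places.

Cost of equity via CAPM: Re = 3.55% + 0.97 × 5.67% = 9.0499%.
Cost of preferred: Rp = 6.31 / 86.29 = 7.3126%.
Market value of equity E = 56.53 × 56.89m = 3215.9917m.
Total capital V = 3215.9917 + 531.5 + 715 + 1269 = 5731.4917.
Equity: weight = 3215.9917/5731.4917 = 0.5611; cost = 9.0499%.
Preferred: weight = 531.5/5731.4917 = 0.0927; cost = 7.3126%.
Mortgage bonds: weight = 715/5731.4917 = 0.1247; after-tax cost = 4.84% × (1 − 20.6%) = 3.8430%.
Subordinated notes: weight = 1269/5731.4917 = 0.2214; after-tax cost = 9% × (1 − 20.6%) = 7.1460%.
WACC = 0.5611 × 9.0499% + 0.0927 × 7.3126% + 0.1247 × 3.8430% + 0.2214 × 7.1460% = 7.8177%.

7.82%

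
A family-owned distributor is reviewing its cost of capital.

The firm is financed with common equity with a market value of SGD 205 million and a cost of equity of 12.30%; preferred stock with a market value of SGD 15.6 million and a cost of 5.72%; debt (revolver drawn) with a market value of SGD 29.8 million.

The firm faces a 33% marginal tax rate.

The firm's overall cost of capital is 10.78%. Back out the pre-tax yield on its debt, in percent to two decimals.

Total capital V = 205 + 15.6 + 29.8 = 250.4.
Equity weight = 205/250.4 = 0.8187.
Preferred weight = 15.6/250.4 = 0.0623.
Revolver drawn weight = 29.8/250.4 = 0.1190.
Equity contribution = 0.8187 × 12.3% = 10.0699%.
Preferred contribution = 0.0623 × 5.72% = 0.3564%.
Remaining for debt = 10.78% − 10.4262% = 0.3538%.
Rd × (1 − 33%) × 0.1190 = 0.3538%  ⇒  Rd = 4.4365%.

4.44%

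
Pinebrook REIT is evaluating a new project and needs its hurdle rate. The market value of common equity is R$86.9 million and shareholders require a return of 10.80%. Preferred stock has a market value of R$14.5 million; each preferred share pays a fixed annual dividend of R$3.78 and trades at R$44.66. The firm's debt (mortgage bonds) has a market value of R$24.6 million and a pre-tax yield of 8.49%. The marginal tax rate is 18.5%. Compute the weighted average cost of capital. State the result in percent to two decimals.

9.77%

Cost of preferred: Rp = 3.78 / 44.66 = 8.4639%.
Total capital V = 86.9 + 14.5 + 24.6 = 126.
Equity: weight = 86.9/126 = 0.6897; cost = 10.8%.
Preferred: weight = 14.5/126 = 0.1151; cost = 8.4639%.
Mortgage bonds: weight = 24.6/126 = 0.1952; after-tax cost = 8.49% × (1 − 18.5%) = 6.9193%.
WACC = 0.6897 × 10.8000% + 0.1151 × 8.4639% + 0.1952 × 6.9193% = 9.7735%.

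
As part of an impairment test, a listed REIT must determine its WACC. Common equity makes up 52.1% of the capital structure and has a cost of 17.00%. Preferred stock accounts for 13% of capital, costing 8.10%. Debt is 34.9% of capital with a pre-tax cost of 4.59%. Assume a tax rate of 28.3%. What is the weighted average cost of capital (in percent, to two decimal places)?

11.06%

After-tax cost of debt = 4.59% × (1 − 28.3%) = 3.2910%.
WACC = 0.521 × 17.0000% + 0.130 × 8.1000% + 0.349 × 3.2910% = 11.0586%.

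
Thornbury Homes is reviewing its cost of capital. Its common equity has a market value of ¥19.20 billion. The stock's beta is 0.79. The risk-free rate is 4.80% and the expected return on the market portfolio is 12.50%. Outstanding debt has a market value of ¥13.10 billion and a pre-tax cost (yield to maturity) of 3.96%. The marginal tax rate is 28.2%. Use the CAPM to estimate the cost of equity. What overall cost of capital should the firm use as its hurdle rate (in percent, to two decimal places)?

7.62%

Market risk premium = 12.5% − 4.8% = 7.7%.
Cost of equity via CAPM: Re = 4.8% + 0.79 × 7.7% = 10.8830%.
Total capital V = 19.2 + 13.1 = 32.3.
Equity: weight = 19.2/32.3 = 0.5944; cost = 10.883%.
Debt: weight = 13.1/32.3 = 0.4056; after-tax cost = 3.96% × (1 − 28.2%) = 2.8433%.
WACC = 0.5944 × 10.8830% + 0.4056 × 2.8433% = 7.6223%.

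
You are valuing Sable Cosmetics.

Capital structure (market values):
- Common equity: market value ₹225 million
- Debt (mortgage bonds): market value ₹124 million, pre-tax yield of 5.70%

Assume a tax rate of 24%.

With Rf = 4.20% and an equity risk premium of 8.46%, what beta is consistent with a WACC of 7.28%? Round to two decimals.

0.56

Total capital V = 225 + 124 = 349.
Equity weight = 225/349 = 0.6447.
Mortgage bonds weight = 124/349 = 0.3553.
Debt contribution = 0.3553 × 5.7% × (1 − 24%) = 1.5392%.
Required equity contribution = 7.28% − 1.5392% = 5.7408%  ⇒  Re = 8.9047%.
CAPM: 8.9047% = 4.2% + β × 8.46%  ⇒  β = 0.5561.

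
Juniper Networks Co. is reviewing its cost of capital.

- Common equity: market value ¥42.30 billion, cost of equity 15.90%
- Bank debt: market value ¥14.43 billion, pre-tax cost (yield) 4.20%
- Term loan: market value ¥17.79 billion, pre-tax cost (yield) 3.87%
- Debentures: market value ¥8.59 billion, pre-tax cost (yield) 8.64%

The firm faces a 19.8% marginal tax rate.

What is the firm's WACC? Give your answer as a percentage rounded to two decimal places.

10.06%

Total capital V = 42.3 + 14.43 + 17.79 + 8.59 = 83.11.
Equity: weight = 42.3/83.11 = 0.5090; cost = 15.9%.
Bank debt: weight = 14.43/83.11 = 0.1736; after-tax cost = 4.2% × (1 − 19.8%) = 3.3684%.
Term loan: weight = 17.79/83.11 = 0.2141; after-tax cost = 3.87% × (1 − 19.8%) = 3.1037%.
Debentures: weight = 8.59/83.11 = 0.1034; after-tax cost = 8.64% × (1 − 19.8%) = 6.9293%.
WACC = 0.5090 × 15.9000% + 0.1736 × 3.3684% + 0.2141 × 3.1037% + 0.1034 × 6.9293% = 10.0579%.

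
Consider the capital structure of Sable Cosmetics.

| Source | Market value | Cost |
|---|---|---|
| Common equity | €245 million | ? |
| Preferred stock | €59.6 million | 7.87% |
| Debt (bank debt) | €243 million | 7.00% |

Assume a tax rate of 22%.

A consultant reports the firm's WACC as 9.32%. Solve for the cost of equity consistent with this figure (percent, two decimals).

13.50%

Total capital V = 245 + 59.6 + 243 = 547.6.
Equity weight = 245/547.6 = 0.4474.
Preferred weight = 59.6/547.6 = 0.1088.
Bank debt weight = 243/547.6 = 0.4438.
Debt contribution = 0.4438 × 7% × (1 − 22%) = 2.4229%.
Preferred contribution = 0.1088 × 7.87% = 0.8566%.
Required equity contribution = 9.32% − 3.2795% = 6.0405%.
Re = 6.0405% / 0.4474 = 13.5012%.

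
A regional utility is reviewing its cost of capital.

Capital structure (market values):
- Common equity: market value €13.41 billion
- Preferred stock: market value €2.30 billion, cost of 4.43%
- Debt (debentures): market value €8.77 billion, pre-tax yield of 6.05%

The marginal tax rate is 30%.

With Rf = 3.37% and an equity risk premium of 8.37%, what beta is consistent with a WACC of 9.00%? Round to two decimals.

1.14

Total capital V = 13.41 + 2.3 + 8.77 = 24.48.
Equity weight = 13.41/24.48 = 0.5478.
Preferred weight = 2.3/24.48 = 0.0940.
Debentures weight = 8.77/24.48 = 0.3583.
Debt contribution = 0.3583 × 6.05% × (1 − 30%) = 1.5172%.
Preferred contribution = 0.0940 × 4.43% = 0.4162%.
Required equity contribution = 9.0% − 1.9334% = 7.0666%  ⇒  Re = 12.9001%.
CAPM: 12.9001% = 3.37% + β × 8.37%  ⇒  β = 1.1386.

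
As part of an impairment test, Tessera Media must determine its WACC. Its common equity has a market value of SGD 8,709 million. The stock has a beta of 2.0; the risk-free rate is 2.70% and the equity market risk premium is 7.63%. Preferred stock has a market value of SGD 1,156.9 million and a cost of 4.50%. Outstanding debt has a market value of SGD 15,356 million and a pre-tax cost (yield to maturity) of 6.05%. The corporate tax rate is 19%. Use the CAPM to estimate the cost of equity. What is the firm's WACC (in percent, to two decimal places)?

Cost of equity via CAPM: Re = 2.7% + 2.0 × 7.63% = 17.9600%.
Total capital V = 8709 + 1156.9 + 15356 = 25221.9.
Equity: weight = 8709/25221.9 = 0.3453; cost = 17.96%.
Preferred: weight = 1156.9/25221.9 = 0.0459; cost = 4.5%.
Debt: weight = 15356/25221.9 = 0.6088; after-tax cost = 6.05% × (1 − 19%) = 4.9005%.
WACC = 0.3453 × 17.9600% + 0.0459 × 4.5000% + 0.6088 × 4.9005% = 9.3915%.

9.39%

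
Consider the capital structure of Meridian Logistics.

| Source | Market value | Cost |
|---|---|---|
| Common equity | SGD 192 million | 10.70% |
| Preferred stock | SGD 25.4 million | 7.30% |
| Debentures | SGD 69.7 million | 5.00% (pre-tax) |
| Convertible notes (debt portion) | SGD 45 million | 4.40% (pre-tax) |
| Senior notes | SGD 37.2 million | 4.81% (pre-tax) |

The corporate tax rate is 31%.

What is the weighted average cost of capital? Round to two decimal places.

7.42%

Total capital V = 192 + 25.4 + 69.7 + 45 + 37.2 = 369.3.
Equity: weight = 192/369.3 = 0.5199; cost = 10.7%.
Preferred: weight = 25.4/369.3 = 0.0688; cost = 7.3%.
Debentures: weight = 69.7/369.3 = 0.1887; after-tax cost = 5% × (1 − 31%) = 3.4500%.
Convertible notes (debt portion): weight = 45/369.3 = 0.1219; after-tax cost = 4.4% × (1 − 31%) = 3.0360%.
Senior notes: weight = 37.2/369.3 = 0.1007; after-tax cost = 4.81% × (1 − 31%) = 3.3189%.
WACC = 0.5199 × 10.7000% + 0.0688 × 7.3000% + 0.1887 × 3.4500% + 0.1219 × 3.0360% + 0.1007 × 3.3189% = 7.4204%.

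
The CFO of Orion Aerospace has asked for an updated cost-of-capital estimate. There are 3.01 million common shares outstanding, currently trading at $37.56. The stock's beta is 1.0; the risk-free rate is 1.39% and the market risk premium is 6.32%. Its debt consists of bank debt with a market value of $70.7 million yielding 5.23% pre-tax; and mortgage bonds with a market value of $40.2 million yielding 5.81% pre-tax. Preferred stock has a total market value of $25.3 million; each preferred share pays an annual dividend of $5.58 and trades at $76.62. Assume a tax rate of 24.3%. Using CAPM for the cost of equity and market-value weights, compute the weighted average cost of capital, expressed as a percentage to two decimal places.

Cost of equity via CAPM: Re = 1.39% + 1.0 × 6.32% = 7.7100%.
Cost of preferred: Rp = 5.58 / 76.62 = 7.2827%.
Market value of equity E = 37.56 × 3.01m = 113.0556m.
Total capital V = 113.0556 + 25.3 + 70.7 + 40.2 = 249.2556.
Equity: weight = 113.0556/249.2556 = 0.4536; cost = 7.71%.
Preferred: weight = 25.3/249.2556 = 0.1015; cost = 7.2827%.
Bank debt: weight = 70.7/249.2556 = 0.2836; after-tax cost = 5.23% × (1 − 24.3%) = 3.9591%.
Mortgage bonds: weight = 40.2/249.2556 = 0.1613; after-tax cost = 5.81% × (1 − 24.3%) = 4.3982%.
WACC = 0.4536 × 7.7100% + 0.1015 × 7.2827% + 0.2836 × 3.9591% + 0.1613 × 4.3982% = 6.0686%.

6.07%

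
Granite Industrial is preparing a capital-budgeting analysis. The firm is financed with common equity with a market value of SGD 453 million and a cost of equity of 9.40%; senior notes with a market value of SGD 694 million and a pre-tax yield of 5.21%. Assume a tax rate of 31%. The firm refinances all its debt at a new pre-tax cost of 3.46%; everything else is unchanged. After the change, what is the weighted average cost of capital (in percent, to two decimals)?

After the change:
Total capital V = 453 + 694 = 1147.
Equity: weight = 453/1147 = 0.3949; cost = 9.4%.
Senior notes: weight = 694/1147 = 0.6051; after-tax cost = 3.46% × (1 − 31%) = 2.3874%.
WACC = 0.3949 × 9.4000% + 0.6051 × 2.3874% = 5.1570%.

5.16%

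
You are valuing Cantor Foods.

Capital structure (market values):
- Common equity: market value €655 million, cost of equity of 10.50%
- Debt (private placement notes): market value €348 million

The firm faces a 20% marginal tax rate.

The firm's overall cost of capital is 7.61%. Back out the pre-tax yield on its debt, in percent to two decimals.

2.71%

Total capital V = 655 + 348 = 1003.
Equity weight = 655/1003 = 0.6530.
Private placement notes weight = 348/1003 = 0.3470.
Equity contribution = 0.6530 × 10.5% = 6.8569%.
Remaining for debt = 7.61% − 6.8569% = 0.7531%.
Rd × (1 − 20%) × 0.3470 = 0.7531%  ⇒  Rd = 2.7131%.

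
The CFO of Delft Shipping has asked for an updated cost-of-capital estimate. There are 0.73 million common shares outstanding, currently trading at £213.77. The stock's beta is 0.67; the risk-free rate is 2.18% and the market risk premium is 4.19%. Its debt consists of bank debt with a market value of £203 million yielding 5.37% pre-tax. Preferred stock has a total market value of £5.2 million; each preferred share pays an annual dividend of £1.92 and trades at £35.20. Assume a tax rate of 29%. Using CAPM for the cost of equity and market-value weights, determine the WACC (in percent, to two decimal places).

4.34%

Cost of equity via CAPM: Re = 2.18% + 0.67 × 4.19% = 4.9873%.
Cost of preferred: Rp = 1.92 / 35.2 = 5.4545%.
Market value of equity E = 213.77 × 0.73m = 156.0521m.
Total capital V = 156.0521 + 5.2 + 203 = 364.2521.
Equity: weight = 156.0521/364.2521 = 0.4284; cost = 4.9873%.
Preferred: weight = 5.2/364.2521 = 0.0143; cost = 5.4545%.
Bank debt: weight = 203/364.2521 = 0.5573; after-tax cost = 5.37% × (1 − 29%) = 3.8127%.
WACC = 0.4284 × 4.9873% + 0.0143 × 5.4545% + 0.5573 × 3.8127% = 4.3394%.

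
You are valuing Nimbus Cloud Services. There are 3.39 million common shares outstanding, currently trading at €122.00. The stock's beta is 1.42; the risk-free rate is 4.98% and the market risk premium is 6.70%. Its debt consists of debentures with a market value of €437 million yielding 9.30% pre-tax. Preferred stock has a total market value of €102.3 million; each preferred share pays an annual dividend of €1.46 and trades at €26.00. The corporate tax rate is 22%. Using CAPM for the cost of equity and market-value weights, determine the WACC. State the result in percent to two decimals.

10.22%

Cost of equity via CAPM: Re = 4.98% + 1.42 × 6.7% = 14.4940%.
Cost of preferred: Rp = 1.46 / 26.0 = 5.6154%.
Market value of equity E = 122.0 × 3.39m = 413.58m.
Total capital V = 413.58 + 102.3 + 437 = 952.88.
Equity: weight = 413.58/952.88 = 0.4340; cost = 14.494%.
Preferred: weight = 102.3/952.88 = 0.1074; cost = 5.6154%.
Debentures: weight = 437/952.88 = 0.4586; after-tax cost = 9.3% × (1 − 22%) = 7.2540%.
WACC = 0.4340 × 14.4940% + 0.1074 × 5.6154% + 0.4586 × 7.2540% = 10.2205%.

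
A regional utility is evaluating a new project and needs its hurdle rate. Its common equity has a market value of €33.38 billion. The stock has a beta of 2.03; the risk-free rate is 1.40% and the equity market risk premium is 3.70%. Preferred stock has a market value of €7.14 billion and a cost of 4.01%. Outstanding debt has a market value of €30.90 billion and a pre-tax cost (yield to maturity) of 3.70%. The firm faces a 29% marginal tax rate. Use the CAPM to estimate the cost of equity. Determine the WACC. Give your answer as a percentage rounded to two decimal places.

5.70%

Cost of equity via CAPM: Re = 1.4% + 2.03 × 3.7% = 8.9110%.
Total capital V = 33.38 + 7.14 + 30.9 = 71.42.
Equity: weight = 33.38/71.42 = 0.4674; cost = 8.911%.
Preferred: weight = 7.14/71.42 = 0.1000; cost = 4.01%.
Debt: weight = 30.9/71.42 = 0.4327; after-tax cost = 3.7% × (1 − 29%) = 2.6270%.
WACC = 0.4674 × 8.9110% + 0.1000 × 4.0100% + 0.4327 × 2.6270% = 5.7023%.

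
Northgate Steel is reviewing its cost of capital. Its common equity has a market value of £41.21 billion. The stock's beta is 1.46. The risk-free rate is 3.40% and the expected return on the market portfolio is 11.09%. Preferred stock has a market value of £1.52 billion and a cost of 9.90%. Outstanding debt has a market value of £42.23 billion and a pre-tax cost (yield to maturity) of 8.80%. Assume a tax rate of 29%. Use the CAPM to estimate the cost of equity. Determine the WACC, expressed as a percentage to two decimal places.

Market risk premium = 11.09% − 3.4% = 7.69%.
Cost of equity via CAPM: Re = 3.4% + 1.46 × 7.69% = 14.6274%.
Total capital V = 41.21 + 1.52 + 42.23 = 84.96.
Equity: weight = 41.21/84.96 = 0.4851; cost = 14.6274%.
Preferred: weight = 1.52/84.96 = 0.0179; cost = 9.9%.
Debt: weight = 42.23/84.96 = 0.4971; after-tax cost = 8.8% × (1 − 29%) = 6.2480%.
WACC = 0.4851 × 14.6274% + 0.0179 × 9.9000% + 0.4971 × 6.2480% = 10.3778%.

10.38%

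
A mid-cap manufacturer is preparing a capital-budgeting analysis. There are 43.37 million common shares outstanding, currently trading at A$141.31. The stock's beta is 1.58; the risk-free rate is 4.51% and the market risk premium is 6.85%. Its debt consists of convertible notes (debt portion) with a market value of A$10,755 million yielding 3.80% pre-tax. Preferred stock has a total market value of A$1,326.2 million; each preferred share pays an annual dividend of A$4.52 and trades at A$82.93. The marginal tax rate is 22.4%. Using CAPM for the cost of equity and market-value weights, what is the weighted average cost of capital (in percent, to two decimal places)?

7.30%

Cost of equity via CAPM: Re = 4.51% + 1.58 × 6.85% = 15.3330%.
Cost of preferred: Rp = 4.52 / 82.93 = 5.4504%.
Market value of equity E = 141.31 × 43.37m = 6128.6147m.
Total capital V = 6128.6147 + 1326.2 + 10755 = 18209.8147.
Equity: weight = 6128.6147/18209.8147 = 0.3366; cost = 15.333%.
Preferred: weight = 1326.2/18209.8147 = 0.0728; cost = 5.4504%.
Convertible notes (debt portion): weight = 10755/18209.8147 = 0.5906; after-tax cost = 3.8% × (1 − 22.4%) = 2.9488%.
WACC = 0.3366 × 15.3330% + 0.0728 × 5.4504% + 0.5906 × 2.9488% = 7.2990%.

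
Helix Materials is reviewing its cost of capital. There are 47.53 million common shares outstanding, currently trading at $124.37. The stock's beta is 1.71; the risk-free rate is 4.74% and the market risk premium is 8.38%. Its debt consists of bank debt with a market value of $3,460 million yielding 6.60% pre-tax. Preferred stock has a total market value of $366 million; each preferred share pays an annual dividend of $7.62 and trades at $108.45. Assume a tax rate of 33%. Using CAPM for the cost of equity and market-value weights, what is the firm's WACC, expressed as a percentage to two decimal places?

13.41%

Cost of equity via CAPM: Re = 4.74% + 1.71 × 8.38% = 19.0698%.
Cost of preferred: Rp = 7.62 / 108.45 = 7.0263%.
Market value of equity E = 124.37 × 47.53m = 5911.3061m.
Total capital V = 5911.3061 + 366 + 3460 = 9737.3061.
Equity: weight = 5911.3061/9737.3061 = 0.6071; cost = 19.0698%.
Preferred: weight = 366/9737.3061 = 0.0376; cost = 7.0263%.
Bank debt: weight = 3460/9737.3061 = 0.3553; after-tax cost = 6.6% × (1 − 33%) = 4.4220%.
WACC = 0.6071 × 19.0698% + 0.0376 × 7.0263% + 0.3553 × 4.4220% = 13.4122%.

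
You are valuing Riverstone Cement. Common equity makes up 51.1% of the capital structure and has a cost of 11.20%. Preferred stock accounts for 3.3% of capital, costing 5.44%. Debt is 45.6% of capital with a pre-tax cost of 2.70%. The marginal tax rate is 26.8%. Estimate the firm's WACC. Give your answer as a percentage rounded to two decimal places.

6.80%

After-tax cost of debt = 2.7% × (1 − 26.8%) = 1.9764%.
WACC = 0.511 × 11.2000% + 0.033 × 5.4400% + 0.456 × 1.9764% = 6.8040%.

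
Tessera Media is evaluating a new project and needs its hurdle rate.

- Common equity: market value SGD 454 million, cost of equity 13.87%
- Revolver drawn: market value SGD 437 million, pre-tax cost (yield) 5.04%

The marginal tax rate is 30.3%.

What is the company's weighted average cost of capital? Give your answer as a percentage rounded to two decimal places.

8.79%

Total capital V = 454 + 437 = 891.
Equity: weight = 454/891 = 0.5095; cost = 13.87%.
Revolver drawn: weight = 437/891 = 0.4905; after-tax cost = 5.04% × (1 − 30.3%) = 3.5129%.
WACC = 0.5095 × 13.8700% + 0.4905 × 3.5129% = 8.7902%.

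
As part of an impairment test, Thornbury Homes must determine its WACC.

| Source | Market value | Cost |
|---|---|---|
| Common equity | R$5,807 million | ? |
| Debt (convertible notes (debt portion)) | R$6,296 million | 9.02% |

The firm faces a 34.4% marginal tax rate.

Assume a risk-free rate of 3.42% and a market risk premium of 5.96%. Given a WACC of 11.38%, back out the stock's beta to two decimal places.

2.33

Total capital V = 5807 + 6296 = 12103.
Equity weight = 5807/12103 = 0.4798.
Convertible notes (debt portion) weight = 6296/12103 = 0.5202.
Debt contribution = 0.5202 × 9.02% × (1 − 34.4%) = 3.0781%.
Required equity contribution = 11.38% − 3.0781% = 8.3019%  ⇒  Re = 17.3029%.
CAPM: 17.3029% = 3.42% + β × 5.96%  ⇒  β = 2.3293.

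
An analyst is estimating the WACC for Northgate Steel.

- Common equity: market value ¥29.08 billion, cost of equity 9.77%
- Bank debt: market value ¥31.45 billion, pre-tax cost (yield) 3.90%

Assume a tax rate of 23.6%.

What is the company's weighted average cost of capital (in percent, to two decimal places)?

6.24%

Total capital V = 29.08 + 31.45 = 60.53.
Equity: weight = 29.08/60.53 = 0.4804; cost = 9.77%.
Bank debt: weight = 31.45/60.53 = 0.5196; after-tax cost = 3.9% × (1 − 23.6%) = 2.9796%.
WACC = 0.4804 × 9.7700% + 0.5196 × 2.9796% = 6.2419%.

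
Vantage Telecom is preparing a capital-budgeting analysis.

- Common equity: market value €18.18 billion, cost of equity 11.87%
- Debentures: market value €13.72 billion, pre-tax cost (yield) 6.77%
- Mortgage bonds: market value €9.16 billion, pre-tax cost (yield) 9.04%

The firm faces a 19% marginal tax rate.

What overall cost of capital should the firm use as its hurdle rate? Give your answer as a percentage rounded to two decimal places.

8.72%

Total capital V = 18.18 + 13.72 + 9.16 = 41.06.
Equity: weight = 18.18/41.06 = 0.4428; cost = 11.87%.
Debentures: weight = 13.72/41.06 = 0.3341; after-tax cost = 6.77% × (1 − 19%) = 5.4837%.
Mortgage bonds: weight = 9.16/41.06 = 0.2231; after-tax cost = 9.04% × (1 − 19%) = 7.3224%.
WACC = 0.4428 × 11.8700% + 0.3341 × 5.4837% + 0.2231 × 7.3224% = 8.7215%.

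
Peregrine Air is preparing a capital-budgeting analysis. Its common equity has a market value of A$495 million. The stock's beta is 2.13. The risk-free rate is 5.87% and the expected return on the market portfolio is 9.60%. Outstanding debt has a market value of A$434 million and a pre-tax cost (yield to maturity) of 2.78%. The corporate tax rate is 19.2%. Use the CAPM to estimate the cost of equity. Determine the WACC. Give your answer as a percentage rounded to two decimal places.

Market risk premium = 9.6% − 5.87% = 3.73%.
Cost of equity via CAPM: Re = 5.87% + 2.13 × 3.73% = 13.8149%.
Total capital V = 495 + 434 = 929.
Equity: weight = 495/929 = 0.5328; cost = 13.8149%.
Debt: weight = 434/929 = 0.4672; after-tax cost = 2.78% × (1 − 19.2%) = 2.2462%.
WACC = 0.5328 × 13.8149% + 0.4672 × 2.2462% = 8.4104%.

8.41%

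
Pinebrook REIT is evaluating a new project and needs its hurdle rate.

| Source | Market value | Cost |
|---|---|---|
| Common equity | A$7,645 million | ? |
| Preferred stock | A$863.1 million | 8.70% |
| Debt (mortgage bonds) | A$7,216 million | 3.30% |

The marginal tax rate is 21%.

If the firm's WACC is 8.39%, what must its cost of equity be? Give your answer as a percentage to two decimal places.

13.81%

Total capital V = 7645 + 863.1 + 7216 = 15724.1.
Equity weight = 7645/15724.1 = 0.4862.
Preferred weight = 863.1/15724.1 = 0.0549.
Mortgage bonds weight = 7216/15724.1 = 0.4589.
Debt contribution = 0.4589 × 3.3% × (1 − 21%) = 1.1964%.
Preferred contribution = 0.0549 × 8.7% = 0.4775%.
Required equity contribution = 8.39% − 1.6739% = 6.7161%.
Re = 6.7161% / 0.4862 = 13.8135%.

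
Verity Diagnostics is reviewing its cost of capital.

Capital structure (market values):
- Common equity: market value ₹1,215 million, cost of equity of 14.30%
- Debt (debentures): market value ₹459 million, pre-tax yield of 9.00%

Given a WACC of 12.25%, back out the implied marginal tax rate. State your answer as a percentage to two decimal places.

24.18%

Total capital V = 1215 + 459 = 1674.
Equity weight = 1215/1674 = 0.7258.
Debentures weight = 459/1674 = 0.2742.
Equity contribution = 0.7258 × 14.3% = 10.3790%.
Debt contribution must be 12.25% − 10.3790% = 1.8710%.
0.2742 × 9% × (1 − T) = 1.8710%  ⇒  (1 − T) = 0.7582.
T = 24.1830%.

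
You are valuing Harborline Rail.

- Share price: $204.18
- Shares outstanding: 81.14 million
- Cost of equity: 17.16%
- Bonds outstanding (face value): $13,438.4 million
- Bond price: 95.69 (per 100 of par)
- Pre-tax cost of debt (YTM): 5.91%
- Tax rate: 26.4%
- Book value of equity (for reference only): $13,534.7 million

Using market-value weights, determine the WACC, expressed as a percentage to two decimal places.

Market value of equity E = 204.18 × 81.14m = 16567.1652m. Market value of debt D = 13438.4m × 95.69/100 = 12859.20496m.
Total capital V = 16567.1652 + 12859.20496 = 29426.37016.
Equity: weight = 16567.1652/29426.37016 = 0.5630; cost = 17.16%.
Bonds outstanding: weight = 12859.20496/29426.37016 = 0.4370; after-tax cost = 5.91% × (1 − 26.4%) = 4.3498%.
WACC = 0.5630 × 17.1600% + 0.4370 × 4.3498% = 11.5620%.

11.56%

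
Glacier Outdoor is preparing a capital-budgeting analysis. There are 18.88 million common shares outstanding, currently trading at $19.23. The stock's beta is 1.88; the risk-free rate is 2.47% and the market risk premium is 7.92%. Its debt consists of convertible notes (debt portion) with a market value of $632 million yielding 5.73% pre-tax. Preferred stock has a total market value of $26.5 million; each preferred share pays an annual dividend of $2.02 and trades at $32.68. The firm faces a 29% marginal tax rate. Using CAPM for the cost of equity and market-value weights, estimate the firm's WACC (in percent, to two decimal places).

8.85%

Cost of equity via CAPM: Re = 2.47% + 1.88 × 7.92% = 17.3596%.
Cost of preferred: Rp = 2.02 / 32.68 = 6.1812%.
Market value of equity E = 19.23 × 18.88m = 363.0624m.
Total capital V = 363.0624 + 26.5 + 632 = 1021.5624.
Equity: weight = 363.0624/1021.5624 = 0.3554; cost = 17.3596%.
Preferred: weight = 26.5/1021.5624 = 0.0259; cost = 6.1812%.
Convertible notes (debt portion): weight = 632/1021.5624 = 0.6187; after-tax cost = 5.73% × (1 − 29%) = 4.0683%.
WACC = 0.3554 × 17.3596% + 0.0259 × 6.1812% + 0.6187 × 4.0683% = 8.8468%.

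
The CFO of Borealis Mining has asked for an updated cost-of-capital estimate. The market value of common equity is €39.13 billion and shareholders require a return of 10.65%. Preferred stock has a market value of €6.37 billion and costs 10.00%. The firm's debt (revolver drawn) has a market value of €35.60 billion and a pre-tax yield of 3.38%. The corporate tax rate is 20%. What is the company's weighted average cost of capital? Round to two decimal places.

7.11%

Total capital V = 39.13 + 6.37 + 35.6 = 81.1.
Equity: weight = 39.13/81.1 = 0.4825; cost = 10.65%.
Preferred: weight = 6.37/81.1 = 0.0785; cost = 10%.
Revolver drawn: weight = 35.6/81.1 = 0.4390; after-tax cost = 3.38% × (1 − 20%) = 2.7040%.
WACC = 0.4825 × 10.6500% + 0.0785 × 10.0000% + 0.4390 × 2.7040% = 7.1109%.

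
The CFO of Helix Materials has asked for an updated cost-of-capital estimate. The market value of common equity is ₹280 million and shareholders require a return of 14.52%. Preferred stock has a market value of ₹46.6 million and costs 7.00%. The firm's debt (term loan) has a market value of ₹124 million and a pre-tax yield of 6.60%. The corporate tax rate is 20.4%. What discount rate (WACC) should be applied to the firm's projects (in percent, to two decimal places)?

11.19%

Total capital V = 280 + 46.6 + 124 = 450.6.
Equity: weight = 280/450.6 = 0.6214; cost = 14.52%.
Preferred: weight = 46.6/450.6 = 0.1034; cost = 7%.
Term loan: weight = 124/450.6 = 0.2752; after-tax cost = 6.6% × (1 − 20.4%) = 5.2536%.
WACC = 0.6214 × 14.5200% + 0.1034 × 7.0000% + 0.2752 × 5.2536% = 11.1923%.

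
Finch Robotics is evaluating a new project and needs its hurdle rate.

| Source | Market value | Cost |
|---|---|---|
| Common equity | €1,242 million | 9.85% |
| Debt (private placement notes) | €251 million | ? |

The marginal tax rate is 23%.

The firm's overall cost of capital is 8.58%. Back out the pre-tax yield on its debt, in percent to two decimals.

2.98%

Total capital V = 1242 + 251 = 1493.
Equity weight = 1242/1493 = 0.8319.
Private placement notes weight = 251/1493 = 0.1681.
Equity contribution = 0.8319 × 9.85% = 8.1940%.
Remaining for debt = 8.58% − 8.1940% = 0.3860%.
Rd × (1 − 23%) × 0.1681 = 0.3860%  ⇒  Rd = 2.9815%.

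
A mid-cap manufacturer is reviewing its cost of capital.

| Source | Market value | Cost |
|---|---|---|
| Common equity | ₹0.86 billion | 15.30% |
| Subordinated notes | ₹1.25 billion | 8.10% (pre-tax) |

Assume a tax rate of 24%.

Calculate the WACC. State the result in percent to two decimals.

9.88%

Total capital V = 0.86 + 1.25 = 2.11.
Equity: weight = 0.86/2.11 = 0.4076; cost = 15.3%.
Subordinated notes: weight = 1.25/2.11 = 0.5924; after-tax cost = 8.1% × (1 − 24%) = 6.1560%.
WACC = 0.4076 × 15.3000% + 0.5924 × 6.1560% = 9.8829%.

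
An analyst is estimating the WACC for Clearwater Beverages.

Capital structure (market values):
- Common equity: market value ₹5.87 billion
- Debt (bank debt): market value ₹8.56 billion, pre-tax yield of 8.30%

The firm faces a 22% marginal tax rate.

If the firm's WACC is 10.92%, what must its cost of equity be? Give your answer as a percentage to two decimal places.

Total capital V = 5.87 + 8.56 = 14.43.
Equity weight = 5.87/14.43 = 0.4068.
Bank debt weight = 8.56/14.43 = 0.5932.
Debt contribution = 0.5932 × 8.3% × (1 − 22%) = 3.8404%.
Required equity contribution = 10.92% − 3.8404% = 7.0796%.
Re = 7.0796% / 0.4068 = 17.4034%.

17.40%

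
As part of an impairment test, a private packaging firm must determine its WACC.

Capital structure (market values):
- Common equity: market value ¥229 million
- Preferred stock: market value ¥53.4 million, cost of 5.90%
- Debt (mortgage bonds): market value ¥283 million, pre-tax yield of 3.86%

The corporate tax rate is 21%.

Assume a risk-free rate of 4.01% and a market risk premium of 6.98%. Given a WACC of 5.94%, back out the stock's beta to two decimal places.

0.79

Total capital V = 229 + 53.4 + 283 = 565.4.
Equity weight = 229/565.4 = 0.4050.
Preferred weight = 53.4/565.4 = 0.0944.
Mortgage bonds weight = 283/565.4 = 0.5005.
Debt contribution = 0.5005 × 3.86% × (1 − 21%) = 1.5263%.
Preferred contribution = 0.0944 × 5.9% = 0.5572%.
Required equity contribution = 5.94% − 2.0836% = 3.8564%  ⇒  Re = 9.5216%.
CAPM: 9.5216% = 4.01% + β × 6.98%  ⇒  β = 0.7896.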